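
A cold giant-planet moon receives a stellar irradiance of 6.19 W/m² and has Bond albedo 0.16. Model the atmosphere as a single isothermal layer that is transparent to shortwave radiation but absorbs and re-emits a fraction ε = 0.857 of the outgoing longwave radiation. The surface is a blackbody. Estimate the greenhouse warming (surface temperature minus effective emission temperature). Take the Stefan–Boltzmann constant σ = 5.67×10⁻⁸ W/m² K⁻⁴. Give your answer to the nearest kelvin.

10 K

Effective emission temperature (TOA balance): σT_e⁴ = S(1−α)/4 = 1.300 W/m² → T_e = 69.20 K.
For a single slab of emissivity ε, T_s⁴ = 2T_e⁴/(2−ε); thus T_s = 69.20·(1.75)^(1/4) = 79.58 K.
The atmosphere warms the surface by 10.39 K.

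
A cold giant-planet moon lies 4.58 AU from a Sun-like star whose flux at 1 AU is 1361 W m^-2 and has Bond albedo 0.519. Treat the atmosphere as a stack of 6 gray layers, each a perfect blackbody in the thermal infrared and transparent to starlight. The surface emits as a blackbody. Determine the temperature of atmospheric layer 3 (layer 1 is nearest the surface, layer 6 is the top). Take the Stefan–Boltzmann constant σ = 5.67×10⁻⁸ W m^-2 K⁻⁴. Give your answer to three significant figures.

153 K

Flux at the orbit: S = 1361/(4.58)² = 64.88 W m^-2.
Top-of-atmosphere balance: σT_e⁴ = S(1−α)/4 = 7.802 W m^-2 → T_e = 108.3 K.
In the N-layer model, layer k (counted from the surface) has T_k = (N+1−k)^(1/4)·T_e.
T_3 = (4)^(1/4)·108.3 = 153.2 K.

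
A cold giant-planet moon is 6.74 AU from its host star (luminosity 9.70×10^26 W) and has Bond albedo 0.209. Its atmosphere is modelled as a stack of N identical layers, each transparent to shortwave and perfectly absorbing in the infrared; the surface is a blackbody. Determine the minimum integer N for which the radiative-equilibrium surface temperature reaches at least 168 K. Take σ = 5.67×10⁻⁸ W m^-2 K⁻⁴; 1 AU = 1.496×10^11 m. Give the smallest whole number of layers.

Orbital distance: d = 6.74 AU = 1.008×10^12 m.
Spreading L over a sphere of radius d: S = 9.70×10^26/(4π·1.01×10^12²) = 75.92 W m^-2.
Top-of-atmosphere balance: σT_e⁴ = S(1−α)/4 = 15.01 W m^-2 → T_e = 127.6 K.
Since T_s⁴ = (N+1)T_e⁴, we need N ≥ (T_s/T_e)⁴ − 1 = 2.008.
Rounding up, N = 3.

3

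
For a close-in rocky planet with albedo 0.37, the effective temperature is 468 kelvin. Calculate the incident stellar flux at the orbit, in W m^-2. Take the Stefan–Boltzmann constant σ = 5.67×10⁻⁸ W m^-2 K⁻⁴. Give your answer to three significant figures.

Invert the energy balance for S: S = 4σT⁴/(1−α).
The emitted flux is σT⁴ = 2720 W m^-2.
So S = 4×2720/(1−0.37) = 17270 W m^-2.

17300 W m^-2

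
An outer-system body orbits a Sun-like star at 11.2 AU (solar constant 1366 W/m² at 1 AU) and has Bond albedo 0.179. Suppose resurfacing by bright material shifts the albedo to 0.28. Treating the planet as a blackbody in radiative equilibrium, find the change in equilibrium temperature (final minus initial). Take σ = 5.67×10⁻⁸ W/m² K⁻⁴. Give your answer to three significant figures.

-2.56 kelvin

By the inverse-square law, S = 1366/11.2² = 10.89 W/m².
Before: T₁ = [10.89·0.821/(4σ)]^(1/4) = 79.24 K.
Final:   T₂ = [S(1−0.28)/(4σ)]^(1/4) = 76.68 K.
Change: 76.68 − 79.24 = -2.558 K.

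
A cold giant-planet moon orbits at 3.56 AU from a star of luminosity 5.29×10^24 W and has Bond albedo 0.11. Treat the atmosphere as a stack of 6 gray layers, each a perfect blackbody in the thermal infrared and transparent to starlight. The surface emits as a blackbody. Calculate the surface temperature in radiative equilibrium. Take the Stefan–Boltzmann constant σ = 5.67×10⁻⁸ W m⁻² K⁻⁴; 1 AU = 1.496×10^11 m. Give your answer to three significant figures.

d = 3.56 × 1.496×10^11 m = 5.326×10^11 m.
Flux at the orbit: S = L/(4πd²) = 5.29×10^24/(4π·(5.33×10^11)²) = 1.484 W m⁻².
The effective emission temperature is T_e = [S(1−α)/(4σ)]^¼ = 49.13 K.
With N = 6 opaque layers, T_s = (N+1)^(1/4)·T_e = 7^(1/4)·49.13 = 79.91 K.

79.9 K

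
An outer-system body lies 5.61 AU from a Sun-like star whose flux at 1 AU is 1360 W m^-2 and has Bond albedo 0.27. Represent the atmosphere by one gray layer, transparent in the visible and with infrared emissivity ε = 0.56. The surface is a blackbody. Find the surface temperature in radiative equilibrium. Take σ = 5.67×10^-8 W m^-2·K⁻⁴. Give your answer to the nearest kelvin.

By the inverse-square law, S = 1360/5.61² = 43.21 W m^-2.
At the top of the atmosphere, σT_e⁴ = S(1−α)/4 = 7.886 W m^-2, giving T_e = 108.6 K.
The surface balance (absorbed SW + ε·downward IR = σT_s⁴) with T_a⁴ = T_s⁴/2 reduces to T_s = T_e·[2/(2−ε)]^¼ = 117.9 K.

118 K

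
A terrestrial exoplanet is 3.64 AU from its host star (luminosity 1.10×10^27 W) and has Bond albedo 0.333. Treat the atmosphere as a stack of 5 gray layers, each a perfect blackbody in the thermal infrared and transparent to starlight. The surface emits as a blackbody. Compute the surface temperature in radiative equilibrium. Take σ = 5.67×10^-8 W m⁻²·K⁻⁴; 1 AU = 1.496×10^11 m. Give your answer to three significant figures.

269 K

Orbital distance: d = 3.64 AU = 5.445×10^11 m.
Spreading L over a sphere of radius d: S = 1.10×10^27/(4π·5.45×10^11²) = 295.2 W m⁻².
OLR = S(1−α)/4 = 49.22 W m⁻²; the top layer radiates at T_e = 171.7 K.
Layer-by-layer balance gives σT_s⁴ = (N+1)σT_e⁴, so T_s = 6^¼·171.7 = 268.7 K.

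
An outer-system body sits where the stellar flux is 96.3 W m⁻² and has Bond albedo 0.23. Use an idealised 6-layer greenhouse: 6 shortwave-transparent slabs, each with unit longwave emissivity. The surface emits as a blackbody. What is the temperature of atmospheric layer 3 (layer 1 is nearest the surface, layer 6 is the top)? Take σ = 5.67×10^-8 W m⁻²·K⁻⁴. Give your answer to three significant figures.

The effective emission temperature is T_e = [S(1−α)/(4σ)]^¼ = 134.5 K.
Each opaque layer satisfies 2T_j⁴ = T_{j−1}⁴ + T_{j+1}⁴, giving T_k⁴ = (N+1−k)T_e⁴.
T_3 = (4)^(1/4)·134.5 = 190.2 K.

190 kelvin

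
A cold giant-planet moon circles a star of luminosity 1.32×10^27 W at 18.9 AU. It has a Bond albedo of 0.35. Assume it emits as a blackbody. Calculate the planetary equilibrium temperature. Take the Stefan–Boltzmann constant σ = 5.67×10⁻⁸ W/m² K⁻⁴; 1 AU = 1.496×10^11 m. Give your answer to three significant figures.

78.3 K

d = 18.9 × 1.496×10^11 m = 2.827×10^12 m.
S = L/(4πd²) = 13.14 W/m².
Absorbed flux (global mean): S(1−α)/4 = 13.14·0.65/4 = 2.135 W/m².
Set σT⁴ = 2.135 → T = (2.135/σ)^(1/4) = 78.34 K.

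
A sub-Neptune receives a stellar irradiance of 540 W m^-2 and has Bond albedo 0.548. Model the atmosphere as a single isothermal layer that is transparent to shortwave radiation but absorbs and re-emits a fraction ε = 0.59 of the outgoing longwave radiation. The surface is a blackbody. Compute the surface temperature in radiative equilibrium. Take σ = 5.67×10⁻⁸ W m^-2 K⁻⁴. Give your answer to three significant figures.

198 K

Effective emission temperature (TOA balance): σT_e⁴ = S(1−α)/4 = 61.02 W m^-2 → T_e = 181.1 K.
The surface balance (absorbed SW + ε·downward IR = σT_s⁴) with T_a⁴ = T_s⁴/2 reduces to T_s = T_e·[2/(2−ε)]^¼ = 197.7 K.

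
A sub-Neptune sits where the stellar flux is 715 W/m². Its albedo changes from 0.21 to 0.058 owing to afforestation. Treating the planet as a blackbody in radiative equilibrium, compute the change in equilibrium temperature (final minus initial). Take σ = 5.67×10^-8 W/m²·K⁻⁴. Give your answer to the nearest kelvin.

10 K

Initial: T₁ = [S(1−0.21)/(4σ)]^(1/4) = 223.4 K.
With α = 0.058, T₂ = 233.4 K.
Change: 233.4 − 223.4 = 10.05 K.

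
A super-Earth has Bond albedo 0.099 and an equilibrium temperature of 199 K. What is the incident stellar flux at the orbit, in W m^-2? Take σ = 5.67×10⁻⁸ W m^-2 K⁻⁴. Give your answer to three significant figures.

395 W m^-2

Invert the energy balance for S: S = 4σT⁴/(1−α).
The emitted flux is σT⁴ = 88.92 W m^-2.
S = 4·88.92/0.901 = 394.8 W m^-2.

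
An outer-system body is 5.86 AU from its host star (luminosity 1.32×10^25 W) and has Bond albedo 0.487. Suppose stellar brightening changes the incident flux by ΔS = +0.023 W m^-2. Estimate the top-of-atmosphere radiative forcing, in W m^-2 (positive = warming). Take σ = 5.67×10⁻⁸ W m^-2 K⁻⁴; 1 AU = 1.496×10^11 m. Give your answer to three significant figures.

0.00295 W m^-2

Orbital distance: d = 5.86 AU = 8.767×10^11 m.
Spreading L over a sphere of radius d: S = 1.32×10^25/(4π·8.77×10^11²) = 1.367 W m^-2.
Only a fraction (1−α) is absorbed and it's spread over 4πR², so ΔF = (1−α)ΔS/4 = 0.002950 W m^-2.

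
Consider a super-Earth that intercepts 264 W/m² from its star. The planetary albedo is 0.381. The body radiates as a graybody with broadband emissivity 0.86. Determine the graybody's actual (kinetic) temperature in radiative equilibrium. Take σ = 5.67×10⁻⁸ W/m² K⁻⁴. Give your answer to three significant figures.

The planet absorbs (1−α)S over its disc πR² and re-emits over 4πR², so the mean absorbed flux is (1−0.381)·264.0/4 = 40.85 W/m².
Radiative balance εσT⁴ = 40.85 gives T = [40.85/(0.86·σ)]^(1/4) = 170.1 K.

170 kelvin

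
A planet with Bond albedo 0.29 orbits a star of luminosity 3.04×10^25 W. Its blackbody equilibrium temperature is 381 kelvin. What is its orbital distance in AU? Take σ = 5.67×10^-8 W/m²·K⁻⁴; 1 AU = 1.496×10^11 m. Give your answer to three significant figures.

0.127 AU

Required flux: S = 4σT⁴/(1−α) = 6731 W/m².
From L = 4πd²S, d = √(3.04×10^25/(4π·6731)) = 1.896×10^10 m = 0.1267 AU.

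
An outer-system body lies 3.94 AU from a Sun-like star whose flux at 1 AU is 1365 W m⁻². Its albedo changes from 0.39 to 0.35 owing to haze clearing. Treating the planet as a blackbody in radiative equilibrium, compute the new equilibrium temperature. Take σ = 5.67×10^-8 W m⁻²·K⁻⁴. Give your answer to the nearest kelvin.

126 K

Irradiance scales as 1/d², so S = 1365 W m⁻² × (1/3.94)² = 87.93 W m⁻².
T₂ = [S(1−α₂)/(4σ)]^(1/4) = [87.93·0.65/(4σ)]^(1/4) = 126.0 K.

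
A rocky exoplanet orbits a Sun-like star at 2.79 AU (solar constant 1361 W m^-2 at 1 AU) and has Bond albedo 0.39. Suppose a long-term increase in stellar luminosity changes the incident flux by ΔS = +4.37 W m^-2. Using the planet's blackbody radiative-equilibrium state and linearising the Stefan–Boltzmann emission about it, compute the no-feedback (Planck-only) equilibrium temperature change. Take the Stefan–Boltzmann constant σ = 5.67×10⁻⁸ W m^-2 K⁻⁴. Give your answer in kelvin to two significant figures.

0.92 K

Flux at the orbit: S = 1361/(2.79)² = 174.8 W m^-2.
Reference equilibrium: T_e = [S(1−α)/(4σ)]^(1/4) = 147.3 K.
ΔF = Δ[S(1−α)]/4 = (1−0.39)·+4.37/4 = 0.6664 W m^-2.
Linearising σT⁴ gives d(σT⁴)/dT = 4σT_e³ = 0.7243 W m^-2 per K.
ΔT₀ = ΔF/λ_P = 0.6664/0.7243 = 0.920 K.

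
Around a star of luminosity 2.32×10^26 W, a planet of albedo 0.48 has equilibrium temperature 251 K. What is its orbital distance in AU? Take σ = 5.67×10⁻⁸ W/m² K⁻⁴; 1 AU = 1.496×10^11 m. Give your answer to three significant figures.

Energy balance gives S = 4σT⁴/(1−α) = 1731 W/m².
S = L/(4πd²) → d = √(L/4πS) = √(2.32×10^26/(4π·1731)) = 1.033×10^11 m = 0.6903 AU.

0.690 AU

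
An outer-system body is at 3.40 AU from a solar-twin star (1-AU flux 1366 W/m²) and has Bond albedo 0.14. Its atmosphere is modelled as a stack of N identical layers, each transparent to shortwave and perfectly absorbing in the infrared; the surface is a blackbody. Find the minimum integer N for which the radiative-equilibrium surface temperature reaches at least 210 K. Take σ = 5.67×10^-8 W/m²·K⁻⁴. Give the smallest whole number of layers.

4

Flux at the orbit: S = 1366/(3.40)² = 118.2 W/m².
Top-of-atmosphere balance: σT_e⁴ = S(1−α)/4 = 25.41 W/m² → T_e = 145.5 K.
Since T_s⁴ = (N+1)T_e⁴, we need N ≥ (T_s/T_e)⁴ − 1 = 3.340.
The minimum whole number is N = 4.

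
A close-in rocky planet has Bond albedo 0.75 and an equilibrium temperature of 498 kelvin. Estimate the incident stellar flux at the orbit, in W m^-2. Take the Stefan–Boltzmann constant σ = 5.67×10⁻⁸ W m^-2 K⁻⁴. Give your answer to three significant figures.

55800 W m^-2

Invert the energy balance for S: S = 4σT⁴/(1−α).
The emitted flux is σT⁴ = 3487 W m^-2.
So S = 4×3487/(1−0.75) = 55800 W m^-2.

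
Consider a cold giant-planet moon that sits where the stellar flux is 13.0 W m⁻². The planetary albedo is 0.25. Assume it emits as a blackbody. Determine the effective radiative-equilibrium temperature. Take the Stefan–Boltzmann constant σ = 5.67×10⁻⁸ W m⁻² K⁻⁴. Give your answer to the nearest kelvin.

Absorbed flux (global mean): S(1−α)/4 = 13.00·0.75/4 = 2.438 W m⁻².
In equilibrium σT⁴ equals this, so T = 80.97 K.

81 K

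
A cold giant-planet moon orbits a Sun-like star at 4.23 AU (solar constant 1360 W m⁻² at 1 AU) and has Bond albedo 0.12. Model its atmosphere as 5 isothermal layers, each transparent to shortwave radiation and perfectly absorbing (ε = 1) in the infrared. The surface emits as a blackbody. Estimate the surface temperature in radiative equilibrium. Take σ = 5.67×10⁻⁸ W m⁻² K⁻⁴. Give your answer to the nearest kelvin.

By the inverse-square law, S = 1360/4.23² = 76.01 W m⁻².
Top-of-atmosphere balance: σT_e⁴ = S(1−α)/4 = 16.72 W m⁻² → T_e = 131.0 K.
Layer-by-layer balance gives σT_s⁴ = (N+1)σT_e⁴, so T_s = 6^¼·131.0 = 205.1 K.

205 K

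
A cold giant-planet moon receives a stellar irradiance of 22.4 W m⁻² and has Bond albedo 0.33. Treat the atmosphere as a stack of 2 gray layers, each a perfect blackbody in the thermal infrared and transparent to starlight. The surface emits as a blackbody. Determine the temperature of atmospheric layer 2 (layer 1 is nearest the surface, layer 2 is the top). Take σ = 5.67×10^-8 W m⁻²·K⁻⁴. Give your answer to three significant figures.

Top-of-atmosphere balance: σT_e⁴ = S(1−α)/4 = 3.752 W m⁻² → T_e = 90.19 K.
The net upward flux σT_e⁴ is constant between every pair of levels, so T_k⁴ = (N+1−k)T_e⁴.
T_2 = (1)^(1/4)·90.19 = 90.19 K.

90.2 kelvin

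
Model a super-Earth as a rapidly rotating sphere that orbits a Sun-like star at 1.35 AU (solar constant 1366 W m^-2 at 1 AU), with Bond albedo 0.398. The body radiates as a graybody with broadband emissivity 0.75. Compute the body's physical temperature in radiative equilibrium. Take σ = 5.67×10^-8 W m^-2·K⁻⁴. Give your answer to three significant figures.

227 kelvin

Irradiance scales as 1/d², so S = 1366 W m^-2 × (1/1.35)² = 749.5 W m^-2.
The planet absorbs (1−α)S over its disc πR² and re-emits over 4πR², so the mean absorbed flux is (1−0.398)·749.5/4 = 112.8 W m^-2.
Equating to εσT⁴ with ε = 0.75: T = (112.8/0.75σ)^(1/4) = 226.9 K.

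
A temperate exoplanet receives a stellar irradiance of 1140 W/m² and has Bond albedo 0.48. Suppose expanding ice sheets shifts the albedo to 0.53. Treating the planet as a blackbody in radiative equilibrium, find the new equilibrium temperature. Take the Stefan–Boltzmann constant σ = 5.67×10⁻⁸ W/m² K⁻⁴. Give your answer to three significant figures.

T₂ = [S(1−α₂)/(4σ)]^(1/4) = [1140·0.47/(4σ)]^(1/4) = 220.5 K.

220 kelvin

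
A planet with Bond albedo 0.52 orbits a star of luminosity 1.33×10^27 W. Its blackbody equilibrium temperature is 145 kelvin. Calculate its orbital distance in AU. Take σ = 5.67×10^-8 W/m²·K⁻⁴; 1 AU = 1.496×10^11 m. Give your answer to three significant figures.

The flux needed for this T is 4σT⁴/(1−0.52) = 208.9 W/m².
Then d = [L/(4πS)]^(1/2) = 7.118×10^11 m, i.e. 4.758 AU.

4.76 AU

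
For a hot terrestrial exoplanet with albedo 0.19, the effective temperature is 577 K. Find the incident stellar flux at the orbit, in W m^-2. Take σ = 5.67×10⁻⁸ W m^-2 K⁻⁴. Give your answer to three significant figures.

31000 W m^-2

Invert the energy balance for S: S = 4σT⁴/(1−α).
σT⁴ = 5.67×10⁻⁸·(577)⁴ = 6285 W m^-2.
So S = 4×6285/(1−0.19) = 31040 W m^-2.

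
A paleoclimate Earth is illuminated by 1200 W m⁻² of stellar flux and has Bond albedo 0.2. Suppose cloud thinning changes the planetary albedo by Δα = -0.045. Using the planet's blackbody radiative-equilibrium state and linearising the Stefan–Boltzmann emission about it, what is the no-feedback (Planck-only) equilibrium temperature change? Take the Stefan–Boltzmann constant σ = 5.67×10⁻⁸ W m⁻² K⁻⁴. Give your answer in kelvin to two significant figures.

The baseline emission temperature is T_e = 255.1 K.
ΔF = −(S/4)Δα = −(1200/4)×(-0.045) = 13.50 W m⁻².
Planck response: λ_P = 4σT_e³ = 4·5.67×10⁻⁸·(255.1)³ = 3.764 W m⁻²/K.
So ΔT₀ = 13.50/3.764 = 3.59 K.

3.6 K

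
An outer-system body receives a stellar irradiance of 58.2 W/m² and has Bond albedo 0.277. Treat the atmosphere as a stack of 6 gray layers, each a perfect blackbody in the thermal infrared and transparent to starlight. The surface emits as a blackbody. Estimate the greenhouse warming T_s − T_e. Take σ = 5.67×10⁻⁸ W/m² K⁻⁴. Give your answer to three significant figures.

OLR = S(1−α)/4 = 10.52 W/m²; the top layer radiates at T_e = 116.7 K.
Surface: T_s = (7)^¼·T_e = 189.8 K.
So the greenhouse effect raises the surface by 189.8 − 116.7 = 73.13 K.

73.1 K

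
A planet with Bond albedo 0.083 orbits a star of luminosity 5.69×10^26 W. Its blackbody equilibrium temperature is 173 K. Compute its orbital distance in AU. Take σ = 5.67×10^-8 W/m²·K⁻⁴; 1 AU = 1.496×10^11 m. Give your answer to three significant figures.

3.02 AU

Energy balance gives S = 4σT⁴/(1−α) = 221.5 W/m².
From L = 4πd²S, d = √(5.69×10^26/(4π·221.5)) = 4.521×10^11 m = 3.022 AU.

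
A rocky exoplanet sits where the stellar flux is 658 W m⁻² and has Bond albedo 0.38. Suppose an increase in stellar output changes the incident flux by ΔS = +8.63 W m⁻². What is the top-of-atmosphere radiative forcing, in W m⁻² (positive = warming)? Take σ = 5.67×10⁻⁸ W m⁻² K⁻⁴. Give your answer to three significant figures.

ΔF = Δ[S(1−α)]/4 = (1−0.38)·+8.63/4 = 1.338 W m⁻².

1.34 W m⁻²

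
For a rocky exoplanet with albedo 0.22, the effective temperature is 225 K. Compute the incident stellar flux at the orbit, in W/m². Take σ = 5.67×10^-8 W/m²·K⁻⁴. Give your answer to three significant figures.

Invert the energy balance for S: S = 4σT⁴/(1−α).
σT⁴ = 5.67×10⁻⁸·(225)⁴ = 145.3 W/m².
S = 4·145.3/0.78 = 745.2 W/m².

745 W/m²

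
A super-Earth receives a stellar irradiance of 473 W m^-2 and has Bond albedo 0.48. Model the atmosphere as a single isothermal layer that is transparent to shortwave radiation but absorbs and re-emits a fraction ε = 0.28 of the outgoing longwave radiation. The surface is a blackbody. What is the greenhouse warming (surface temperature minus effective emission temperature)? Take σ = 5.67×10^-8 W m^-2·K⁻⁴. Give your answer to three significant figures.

6.97 K

Effective emission temperature (TOA balance): σT_e⁴ = S(1−α)/4 = 61.49 W m^-2 → T_e = 181.5 K.
Surface balance with a leaky layer gives σT_s⁴ = σT_e⁴·2/(2−ε), so T_s = T_e·[2/(2−0.28)]^(1/4) = 188.4 K.
T_s − T_e = 188.4 − 181.5 = 6.973 K.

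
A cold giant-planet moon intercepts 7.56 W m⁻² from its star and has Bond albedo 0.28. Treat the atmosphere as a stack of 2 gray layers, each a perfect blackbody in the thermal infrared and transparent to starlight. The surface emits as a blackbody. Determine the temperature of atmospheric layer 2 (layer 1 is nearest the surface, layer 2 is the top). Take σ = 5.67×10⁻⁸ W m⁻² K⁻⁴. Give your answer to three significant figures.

70.0 K

Top-of-atmosphere balance: σT_e⁴ = S(1−α)/4 = 1.361 W m⁻² → T_e = 69.99 K.
In the N-layer model, layer k (counted from the surface) has T_k = (N+1−k)^(1/4)·T_e.
T_2 = (1)^(1/4)·69.99 = 69.99 K.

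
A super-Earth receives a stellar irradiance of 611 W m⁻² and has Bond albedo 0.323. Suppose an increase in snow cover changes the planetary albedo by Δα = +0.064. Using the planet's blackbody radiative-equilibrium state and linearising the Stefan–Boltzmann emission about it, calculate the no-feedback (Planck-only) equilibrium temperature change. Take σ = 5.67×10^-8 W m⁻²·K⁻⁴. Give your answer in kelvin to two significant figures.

Reference equilibrium: T_e = [S(1−α)/(4σ)]^(1/4) = 206.7 K.
TOA radiative forcing: ΔF = −S·Δα/4 = −611.0·(+0.064)/4 = -9.776 W m⁻².
The Planck feedback parameter is 4σT_e³ = 2.002 W m⁻²/K.
ΔT₀ = ΔF/λ_P = -9.776/2.002 = -4.88 K.

-4.9 K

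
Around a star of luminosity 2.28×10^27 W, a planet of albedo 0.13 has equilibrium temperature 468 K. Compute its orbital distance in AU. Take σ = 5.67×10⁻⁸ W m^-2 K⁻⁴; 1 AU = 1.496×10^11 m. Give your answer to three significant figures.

Energy balance gives S = 4σT⁴/(1−α) = 12510 W m^-2.
From L = 4πd²S, d = √(2.28×10^27/(4π·12510)) = 1.205×10^11 m = 0.8052 AU.

0.805 AU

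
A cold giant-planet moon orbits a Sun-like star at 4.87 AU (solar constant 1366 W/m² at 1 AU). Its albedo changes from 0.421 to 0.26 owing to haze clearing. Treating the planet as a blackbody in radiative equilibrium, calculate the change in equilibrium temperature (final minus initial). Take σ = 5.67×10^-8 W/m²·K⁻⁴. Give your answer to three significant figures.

Irradiance scales as 1/d², so S = 1366 W/m² × (1/4.87)² = 57.60 W/m².
With α = 0.421, T₁ = 110.1 K.
With α = 0.26, T₂ = 117.1 K.
Change: 117.1 − 110.1 = 6.966 K.

6.97 kelvin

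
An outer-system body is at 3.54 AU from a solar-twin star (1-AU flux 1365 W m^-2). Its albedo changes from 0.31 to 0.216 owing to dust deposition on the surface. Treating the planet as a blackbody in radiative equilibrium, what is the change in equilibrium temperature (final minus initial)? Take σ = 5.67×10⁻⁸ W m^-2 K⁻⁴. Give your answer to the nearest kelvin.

Flux at the orbit: S = 1365/(3.54)² = 108.9 W m^-2.
With α = 0.31, T₁ = 134.9 K.
With α = 0.216, T₂ = 139.3 K.
ΔT = T₂ − T₁ = 4.377 K.

4 K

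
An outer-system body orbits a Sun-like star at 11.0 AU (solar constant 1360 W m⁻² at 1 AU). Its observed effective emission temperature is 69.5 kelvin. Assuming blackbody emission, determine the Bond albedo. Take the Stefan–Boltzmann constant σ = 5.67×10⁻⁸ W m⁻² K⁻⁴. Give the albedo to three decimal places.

0.529

By the inverse-square law, S = 1360/11.0² = 11.24 W m⁻².
Energy balance: S(1−α)/4 = σT⁴, so 1−α = 4σT⁴/S.
4σT⁴ = 4·5.67×10⁻⁸·(69.5)⁴ = 5.292 W m⁻².
1−α = 5.292/11.24 = 0.4708, so α = 0.5292.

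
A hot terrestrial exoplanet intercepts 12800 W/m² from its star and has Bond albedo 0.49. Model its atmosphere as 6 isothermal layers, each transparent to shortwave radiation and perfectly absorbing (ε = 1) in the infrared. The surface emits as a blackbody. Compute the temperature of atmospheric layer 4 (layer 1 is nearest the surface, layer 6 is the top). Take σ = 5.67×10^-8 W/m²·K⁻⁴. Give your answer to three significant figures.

542 K

The effective emission temperature is T_e = [S(1−α)/(4σ)]^¼ = 411.9 K.
In the N-layer model, layer k (counted from the surface) has T_k = (N+1−k)^(1/4)·T_e.
With k = 4: T_4 = (6+1−4)^¼·411.9 K = 542.1 K.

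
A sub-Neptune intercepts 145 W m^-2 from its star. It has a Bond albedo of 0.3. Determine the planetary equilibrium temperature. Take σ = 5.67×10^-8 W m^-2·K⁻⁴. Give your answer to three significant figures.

The planet absorbs (1−α)S over its disc πR² and re-emits over 4πR², so the mean absorbed flux is (1−0.3)·145.0/4 = 25.38 W m^-2.
In equilibrium σT⁴ equals this, so T = 145.4 K.

145 kelvin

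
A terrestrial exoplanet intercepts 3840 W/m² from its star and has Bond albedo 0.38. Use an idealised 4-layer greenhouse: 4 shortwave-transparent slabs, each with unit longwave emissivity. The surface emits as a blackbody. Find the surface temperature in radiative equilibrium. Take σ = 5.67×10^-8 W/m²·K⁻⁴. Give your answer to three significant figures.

479 K

OLR = S(1−α)/4 = 595.2 W/m²; the top layer radiates at T_e = 320.1 K.
For an N-layer opaque stack, T_s⁴ = (N+1)T_e⁴, hence T_s = (5)^(1/4)×320.1 K = 478.6 K.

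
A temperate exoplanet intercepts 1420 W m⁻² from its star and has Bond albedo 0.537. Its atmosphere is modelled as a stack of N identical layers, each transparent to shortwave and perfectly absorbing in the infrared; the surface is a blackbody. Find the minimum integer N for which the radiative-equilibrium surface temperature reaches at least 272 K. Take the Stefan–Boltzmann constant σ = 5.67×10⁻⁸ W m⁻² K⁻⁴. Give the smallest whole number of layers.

1

The effective emission temperature is T_e = [S(1−α)/(4σ)]^¼ = 232.0 K.
Since T_s⁴ = (N+1)T_e⁴, we need N ≥ (T_s/T_e)⁴ − 1 = 0.888.
Rounding up, N = 1.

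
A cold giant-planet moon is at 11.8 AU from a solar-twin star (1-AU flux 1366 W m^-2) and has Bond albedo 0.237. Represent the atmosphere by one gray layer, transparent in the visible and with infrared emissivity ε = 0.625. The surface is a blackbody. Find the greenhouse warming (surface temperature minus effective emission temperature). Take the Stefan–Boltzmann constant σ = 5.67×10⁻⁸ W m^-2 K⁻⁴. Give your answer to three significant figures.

7.44 K

Flux at the orbit: S = 1366/(11.8)² = 9.810 W m^-2.
At the top of the atmosphere, σT_e⁴ = S(1−α)/4 = 1.871 W m^-2, giving T_e = 75.80 K.
For a single slab of emissivity ε, T_s⁴ = 2T_e⁴/(2−ε); thus T_s = 75.80·(1.455)^(1/4) = 83.24 K.
The atmosphere warms the surface by 7.443 K.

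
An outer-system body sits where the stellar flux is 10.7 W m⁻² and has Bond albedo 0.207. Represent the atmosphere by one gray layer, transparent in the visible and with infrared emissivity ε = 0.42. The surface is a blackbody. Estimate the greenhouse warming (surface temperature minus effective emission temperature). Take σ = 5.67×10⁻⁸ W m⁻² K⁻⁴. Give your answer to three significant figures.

4.75 kelvin

At the top of the atmosphere, σT_e⁴ = S(1−α)/4 = 2.121 W m⁻², giving T_e = 78.21 K.
The surface balance (absorbed SW + ε·downward IR = σT_s⁴) with T_a⁴ = T_s⁴/2 reduces to T_s = T_e·[2/(2−ε)]^¼ = 82.96 K.
T_s − T_e = 82.96 − 78.21 = 4.747 K.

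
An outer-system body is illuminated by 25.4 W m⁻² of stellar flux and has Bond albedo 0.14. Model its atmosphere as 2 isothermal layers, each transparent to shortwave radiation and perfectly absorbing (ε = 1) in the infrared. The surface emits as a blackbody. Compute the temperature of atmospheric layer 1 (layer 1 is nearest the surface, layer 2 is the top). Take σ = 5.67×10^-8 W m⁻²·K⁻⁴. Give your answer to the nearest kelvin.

The effective emission temperature is T_e = [S(1−α)/(4σ)]^¼ = 99.07 K.
In the N-layer model, layer k (counted from the surface) has T_k = (N+1−k)^(1/4)·T_e.
With k = 1: T_1 = (2+1−1)^¼·99.07 K = 117.8 K.

118 K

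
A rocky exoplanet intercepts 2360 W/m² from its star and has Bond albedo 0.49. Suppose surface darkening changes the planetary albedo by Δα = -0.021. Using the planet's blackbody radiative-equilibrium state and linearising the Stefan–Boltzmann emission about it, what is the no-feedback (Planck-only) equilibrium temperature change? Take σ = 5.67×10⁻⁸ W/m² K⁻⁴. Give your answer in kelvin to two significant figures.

Unperturbed T_e = [2360·(1−0.49)/(4σ)]^¼ = 269.9 K.
TOA radiative forcing: ΔF = −S·Δα/4 = −2360·(-0.021)/4 = 12.39 W/m².
The Planck feedback parameter is 4σT_e³ = 4.459 W/m²/K.
So ΔT₀ = 12.39/4.459 = 2.78 K.

2.8 K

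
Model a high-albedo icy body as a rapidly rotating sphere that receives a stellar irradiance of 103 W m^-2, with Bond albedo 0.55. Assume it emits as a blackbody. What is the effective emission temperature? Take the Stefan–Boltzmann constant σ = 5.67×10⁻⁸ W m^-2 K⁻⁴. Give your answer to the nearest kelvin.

The planet absorbs (1−α)S over its disc πR² and re-emits over 4πR², so the mean absorbed flux is (1−0.55)·103.0/4 = 11.59 W m^-2.
Set σT⁴ = 11.59 → T = (11.59/σ)^(1/4) = 119.6 K.

120 kelvin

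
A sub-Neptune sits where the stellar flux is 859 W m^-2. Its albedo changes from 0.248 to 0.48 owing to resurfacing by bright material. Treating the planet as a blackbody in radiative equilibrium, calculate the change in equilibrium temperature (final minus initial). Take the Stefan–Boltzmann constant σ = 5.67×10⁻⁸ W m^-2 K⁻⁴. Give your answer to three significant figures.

Before: T₁ = [859.0·0.752/(4σ)]^(1/4) = 231.0 K.
With α = 0.48, T₂ = 210.7 K.
Change: 210.7 − 231.0 = -20.35 K.

-20.4 K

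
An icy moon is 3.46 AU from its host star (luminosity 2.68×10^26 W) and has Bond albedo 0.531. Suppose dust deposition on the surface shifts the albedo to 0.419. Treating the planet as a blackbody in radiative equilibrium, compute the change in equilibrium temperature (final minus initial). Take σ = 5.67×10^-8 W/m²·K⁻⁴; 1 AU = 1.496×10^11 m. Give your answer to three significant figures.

6.23 K

d = 3.46 × 1.496×10^11 m = 5.176×10^11 m.
S = L/(4πd²) = 79.60 W/m².
Initial: T₁ = [S(1−0.531)/(4σ)]^(1/4) = 113.3 K.
With α = 0.419, T₂ = 119.5 K.
ΔT = T₂ − T₁ = 6.229 K.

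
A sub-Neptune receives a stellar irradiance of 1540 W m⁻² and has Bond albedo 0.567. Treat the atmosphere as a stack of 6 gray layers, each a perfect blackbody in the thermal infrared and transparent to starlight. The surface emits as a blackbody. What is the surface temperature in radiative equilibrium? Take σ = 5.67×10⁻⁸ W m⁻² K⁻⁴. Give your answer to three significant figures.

379 K

OLR = S(1−α)/4 = 166.7 W m⁻²; the top layer radiates at T_e = 232.9 K.
Layer-by-layer balance gives σT_s⁴ = (N+1)σT_e⁴, so T_s = 7^¼·232.9 = 378.8 K.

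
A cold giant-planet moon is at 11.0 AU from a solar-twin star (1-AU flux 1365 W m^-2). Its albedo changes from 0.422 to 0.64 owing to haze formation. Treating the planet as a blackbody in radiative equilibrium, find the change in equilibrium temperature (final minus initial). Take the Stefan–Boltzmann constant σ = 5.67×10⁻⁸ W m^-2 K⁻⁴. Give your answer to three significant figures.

By the inverse-square law, S = 1365/11.0² = 11.28 W m^-2.
Initial: T₁ = [S(1−0.422)/(4σ)]^(1/4) = 73.22 K.
With α = 0.64, T₂ = 65.05 K.
Change: 65.05 − 73.22 = -8.174 K.

-8.17 K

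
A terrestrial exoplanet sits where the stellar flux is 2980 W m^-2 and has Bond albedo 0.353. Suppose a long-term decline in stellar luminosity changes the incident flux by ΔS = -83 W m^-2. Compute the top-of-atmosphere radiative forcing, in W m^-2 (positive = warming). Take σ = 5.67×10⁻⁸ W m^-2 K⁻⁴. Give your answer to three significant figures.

-13.4 W m^-2

ΔF = Δ[S(1−α)]/4 = (1−0.353)·-83/4 = -13.43 W m^-2.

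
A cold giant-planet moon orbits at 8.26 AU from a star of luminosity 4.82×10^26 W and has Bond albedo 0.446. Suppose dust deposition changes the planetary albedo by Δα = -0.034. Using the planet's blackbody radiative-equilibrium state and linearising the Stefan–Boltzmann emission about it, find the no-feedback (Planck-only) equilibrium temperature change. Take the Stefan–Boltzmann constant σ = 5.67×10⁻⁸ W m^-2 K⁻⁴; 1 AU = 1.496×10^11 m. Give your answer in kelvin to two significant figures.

d = 8.26 × 1.496×10^11 m = 1.236×10^12 m.
Spreading L over a sphere of radius d: S = 4.82×10^26/(4π·1.24×10^12²) = 25.12 W m^-2.
Reference equilibrium: T_e = [S(1−α)/(4σ)]^(1/4) = 88.51 K.
The change in absorbed flux is Δ[S(1−α)/4] = −SΔα/4 = 0.2135 W m^-2.
Planck response: λ_P = 4σT_e³ = 4·5.67×10⁻⁸·(88.51)³ = 0.1572 W m^-2/K.
So ΔT₀ = 0.2135/0.1572 = 1.36 K.

1.4 K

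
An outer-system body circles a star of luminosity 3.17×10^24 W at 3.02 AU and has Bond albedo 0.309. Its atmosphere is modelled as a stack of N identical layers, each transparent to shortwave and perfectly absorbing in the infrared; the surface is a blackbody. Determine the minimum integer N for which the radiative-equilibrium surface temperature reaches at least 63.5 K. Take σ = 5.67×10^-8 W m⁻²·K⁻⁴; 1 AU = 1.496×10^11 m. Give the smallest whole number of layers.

Orbital distance: d = 3.02 AU = 4.518×10^11 m.
S = L/(4πd²) = 1.236 W m⁻².
The effective emission temperature is T_e = [S(1−α)/(4σ)]^¼ = 44.05 K.
Since T_s⁴ = (N+1)T_e⁴, we need N ≥ (T_s/T_e)⁴ − 1 = 3.318.
Rounding up, N = 4.

4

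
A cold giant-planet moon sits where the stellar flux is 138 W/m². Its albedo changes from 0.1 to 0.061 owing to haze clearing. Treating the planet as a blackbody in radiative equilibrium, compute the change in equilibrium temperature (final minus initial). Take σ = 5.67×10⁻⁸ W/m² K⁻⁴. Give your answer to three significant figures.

Before: T₁ = [138.0·0.9/(4σ)]^(1/4) = 153.0 K.
With α = 0.061, T₂ = 154.6 K.
ΔT = T₂ − T₁ = 1.631 K.

1.63 K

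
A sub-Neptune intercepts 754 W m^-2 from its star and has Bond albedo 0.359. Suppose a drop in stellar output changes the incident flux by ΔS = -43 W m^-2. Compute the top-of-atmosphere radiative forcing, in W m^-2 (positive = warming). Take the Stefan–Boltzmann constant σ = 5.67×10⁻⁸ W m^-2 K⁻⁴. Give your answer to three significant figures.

-6.89 W m^-2

TOA radiative forcing: ΔF = (1−α)ΔS/4 = 0.641·(-43)/4 = -6.891 W m^-2.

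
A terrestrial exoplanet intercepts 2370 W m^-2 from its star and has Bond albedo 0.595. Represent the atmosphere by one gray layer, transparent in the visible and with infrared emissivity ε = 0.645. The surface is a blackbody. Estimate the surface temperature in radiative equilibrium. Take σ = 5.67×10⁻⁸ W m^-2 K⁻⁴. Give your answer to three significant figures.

281 K

The planet radiates to space at T_e = [S(1−α)/(4σ)]^(1/4) = 255.1 K.
Surface balance with a leaky layer gives σT_s⁴ = σT_e⁴·2/(2−ε), so T_s = T_e·[2/(2−0.645)]^(1/4) = 281.1 K.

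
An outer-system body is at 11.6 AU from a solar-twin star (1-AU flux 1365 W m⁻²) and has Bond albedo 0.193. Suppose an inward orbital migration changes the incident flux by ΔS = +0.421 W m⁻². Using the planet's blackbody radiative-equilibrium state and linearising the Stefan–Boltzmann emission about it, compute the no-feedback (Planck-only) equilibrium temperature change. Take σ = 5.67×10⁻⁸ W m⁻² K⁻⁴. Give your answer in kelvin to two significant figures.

0.80 K

Irradiance scales as 1/d², so S = 1365 W m⁻² × (1/11.6)² = 10.14 W m⁻².
Unperturbed T_e = [10.14·(1−0.193)/(4σ)]^¼ = 77.51 K.
ΔF = Δ[S(1−α)]/4 = (1−0.193)·+0.421/4 = 0.08494 W m⁻².
The Planck feedback parameter is 4σT_e³ = 0.1056 W m⁻²/K.
Hence the no-feedback warming is ΔF/(4σT_e³) = 0.804 K.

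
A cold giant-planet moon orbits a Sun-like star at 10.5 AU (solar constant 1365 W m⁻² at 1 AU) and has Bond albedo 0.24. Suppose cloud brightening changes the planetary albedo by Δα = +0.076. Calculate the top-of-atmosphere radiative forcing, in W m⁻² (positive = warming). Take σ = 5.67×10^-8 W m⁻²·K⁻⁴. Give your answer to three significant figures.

-0.235 W m⁻²

Flux at the orbit: S = 1365/(10.5)² = 12.38 W m⁻².
TOA radiative forcing: ΔF = −S·Δα/4 = −12.38·(+0.076)/4 = -0.2352 W m⁻².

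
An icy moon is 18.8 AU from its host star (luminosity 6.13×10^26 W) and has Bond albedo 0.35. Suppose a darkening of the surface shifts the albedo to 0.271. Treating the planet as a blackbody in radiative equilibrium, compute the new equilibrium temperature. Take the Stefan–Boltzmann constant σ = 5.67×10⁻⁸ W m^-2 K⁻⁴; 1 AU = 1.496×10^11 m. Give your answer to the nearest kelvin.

d = 18.8 × 1.496×10^11 m = 2.812×10^12 m.
S = L/(4πd²) = 6.167 W m^-2.
With the new albedo, S(1−α₂)/4 = 1.124 W m^-2, so T₂ = 66.73 K.

67 K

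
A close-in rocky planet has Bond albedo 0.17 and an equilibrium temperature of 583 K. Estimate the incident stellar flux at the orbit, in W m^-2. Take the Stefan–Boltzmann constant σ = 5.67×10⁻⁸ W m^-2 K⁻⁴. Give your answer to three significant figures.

Invert the energy balance for S: S = 4σT⁴/(1−α).
σT⁴ = 5.67×10⁻⁸·(583)⁴ = 6550 W m^-2.
So S = 4×6550/(1−0.17) = 31570 W m^-2.

31600 W m^-2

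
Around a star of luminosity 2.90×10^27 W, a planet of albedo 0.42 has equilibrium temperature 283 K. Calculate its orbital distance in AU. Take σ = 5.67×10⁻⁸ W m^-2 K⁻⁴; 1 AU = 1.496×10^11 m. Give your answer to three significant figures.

Required flux: S = 4σT⁴/(1−α) = 2508 W m^-2.
Then d = [L/(4πS)]^(1/2) = 3.033×10^11 m, i.e. 2.028 AU.

2.03 AU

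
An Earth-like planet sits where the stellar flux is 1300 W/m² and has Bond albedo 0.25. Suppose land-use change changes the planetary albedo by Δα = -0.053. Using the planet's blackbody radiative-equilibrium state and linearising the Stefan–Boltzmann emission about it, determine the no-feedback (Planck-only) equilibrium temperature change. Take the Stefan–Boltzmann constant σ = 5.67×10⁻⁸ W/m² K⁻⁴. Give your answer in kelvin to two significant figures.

Unperturbed T_e = [1300·(1−0.25)/(4σ)]^¼ = 256.1 K.
ΔF = −(S/4)Δα = −(1300/4)×(-0.053) = 17.22 W/m².
Linearising σT⁴ gives d(σT⁴)/dT = 4σT_e³ = 3.808 W/m² per K.
Hence the no-feedback warming is ΔF/(4σT_e³) = 4.52 K.

4.5 K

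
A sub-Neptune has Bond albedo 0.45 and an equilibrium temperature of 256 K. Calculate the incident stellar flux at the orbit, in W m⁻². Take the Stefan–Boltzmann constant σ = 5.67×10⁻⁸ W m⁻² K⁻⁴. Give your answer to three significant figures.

From S(1−α)/4 = σT⁴: S = 4σT⁴/(1−α).
The emitted flux is σT⁴ = 243.5 W m⁻².
S = 4·243.5/0.55 = 1771 W m⁻².

1770 W m⁻²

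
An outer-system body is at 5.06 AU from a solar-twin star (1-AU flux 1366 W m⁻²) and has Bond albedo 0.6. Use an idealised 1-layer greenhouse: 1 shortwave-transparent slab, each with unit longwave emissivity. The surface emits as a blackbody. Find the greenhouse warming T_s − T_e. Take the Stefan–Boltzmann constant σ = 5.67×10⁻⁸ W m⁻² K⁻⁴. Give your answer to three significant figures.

By the inverse-square law, S = 1366/5.06² = 53.35 W m⁻².
The effective emission temperature is T_e = [S(1−α)/(4σ)]^¼ = 98.49 K.
Surface: T_s = (2)^¼·T_e = 117.1 K.
So the greenhouse effect raises the surface by 117.1 − 98.49 = 18.63 K.

18.6 kelvin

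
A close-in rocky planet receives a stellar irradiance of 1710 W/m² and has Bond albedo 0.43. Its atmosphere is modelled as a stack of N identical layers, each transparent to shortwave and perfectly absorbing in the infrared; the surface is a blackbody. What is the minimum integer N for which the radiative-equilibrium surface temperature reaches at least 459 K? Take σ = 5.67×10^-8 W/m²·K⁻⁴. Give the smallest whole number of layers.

10

Top-of-atmosphere balance: σT_e⁴ = S(1−α)/4 = 243.7 W/m² → T_e = 256.0 K.
T_s = (N+1)^(1/4)·T_e ≥ 459 K requires N+1 ≥ (T_s/T_e)⁴ = (459/256.0)⁴ = 10.328.
So N ≥ 9.328; the smallest integer is N = 10.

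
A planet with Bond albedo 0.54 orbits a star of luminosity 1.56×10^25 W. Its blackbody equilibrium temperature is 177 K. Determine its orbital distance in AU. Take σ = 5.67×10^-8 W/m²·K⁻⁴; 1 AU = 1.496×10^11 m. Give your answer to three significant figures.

0.339 AU

Energy balance gives S = 4σT⁴/(1−α) = 483.9 W/m².
S = L/(4πd²) → d = √(L/4πS) = √(1.56×10^25/(4π·483.9)) = 5.065×10^10 m = 0.3386 AU.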